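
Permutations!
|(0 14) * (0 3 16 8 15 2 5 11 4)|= 10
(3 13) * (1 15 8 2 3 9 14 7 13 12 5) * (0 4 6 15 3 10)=(0 4 6 15 8 2 10)(1 3 12 5)(7 13 9 14)=[4, 3, 10, 12, 6, 1, 15, 13, 2, 14, 0, 11, 5, 9, 7, 8]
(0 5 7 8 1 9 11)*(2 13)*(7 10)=(0 5 10 7 8 1 9 11)(2 13)=[5, 9, 13, 3, 4, 10, 6, 8, 1, 11, 7, 0, 12, 2]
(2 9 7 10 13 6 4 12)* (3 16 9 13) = (2 13 6 4 12)(3 16 9 7 10) = [0, 1, 13, 16, 12, 5, 4, 10, 8, 7, 3, 11, 2, 6, 14, 15, 9]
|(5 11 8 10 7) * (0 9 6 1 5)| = 9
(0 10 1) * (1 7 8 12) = [10, 0, 2, 3, 4, 5, 6, 8, 12, 9, 7, 11, 1] = (0 10 7 8 12 1)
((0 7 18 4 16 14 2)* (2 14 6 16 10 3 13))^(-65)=(0 2 13 3 10 4 18 7)(6 16)=[2, 1, 13, 10, 18, 5, 16, 0, 8, 9, 4, 11, 12, 3, 14, 15, 6, 17, 7]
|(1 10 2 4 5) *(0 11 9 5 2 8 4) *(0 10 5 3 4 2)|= |(0 11 9 3 4)(1 5)(2 10 8)|= 30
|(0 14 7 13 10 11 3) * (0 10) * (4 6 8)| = 12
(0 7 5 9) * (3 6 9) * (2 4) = (0 7 5 3 6 9)(2 4) = [7, 1, 4, 6, 2, 3, 9, 5, 8, 0]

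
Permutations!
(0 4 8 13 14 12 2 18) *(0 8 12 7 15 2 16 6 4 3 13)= (0 3 13 14 7 15 2 18 8)(4 12 16 6)= [3, 1, 18, 13, 12, 5, 4, 15, 0, 9, 10, 11, 16, 14, 7, 2, 6, 17, 8]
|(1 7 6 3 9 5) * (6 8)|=7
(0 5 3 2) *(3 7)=(0 5 7 3 2)=[5, 1, 0, 2, 4, 7, 6, 3]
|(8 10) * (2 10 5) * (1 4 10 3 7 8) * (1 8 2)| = 15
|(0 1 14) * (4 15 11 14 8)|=|(0 1 8 4 15 11 14)|=7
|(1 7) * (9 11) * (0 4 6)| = 6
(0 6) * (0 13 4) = [6, 1, 2, 3, 0, 5, 13, 7, 8, 9, 10, 11, 12, 4] = (0 6 13 4)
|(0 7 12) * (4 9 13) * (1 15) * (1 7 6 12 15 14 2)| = 6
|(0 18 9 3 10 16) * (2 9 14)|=|(0 18 14 2 9 3 10 16)|=8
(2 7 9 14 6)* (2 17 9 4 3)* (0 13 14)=(0 13 14 6 17 9)(2 7 4 3)=[13, 1, 7, 2, 3, 5, 17, 4, 8, 0, 10, 11, 12, 14, 6, 15, 16, 9]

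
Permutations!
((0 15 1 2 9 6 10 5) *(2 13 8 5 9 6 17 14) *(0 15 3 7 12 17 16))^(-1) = (0 16 9 10 6 2 14 17 12 7 3)(1 15 5 8 13) = [16, 15, 14, 0, 4, 8, 2, 3, 13, 10, 6, 11, 7, 1, 17, 5, 9, 12]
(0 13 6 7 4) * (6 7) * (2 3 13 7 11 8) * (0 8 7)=(2 3 13 11 7 4 8)=[0, 1, 3, 13, 8, 5, 6, 4, 2, 9, 10, 7, 12, 11]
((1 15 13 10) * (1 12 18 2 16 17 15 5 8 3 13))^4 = [0, 13, 1, 18, 4, 10, 6, 7, 12, 9, 16, 11, 17, 2, 14, 3, 5, 8, 15] = (1 13 2)(3 18 15)(5 10 16)(8 12 17)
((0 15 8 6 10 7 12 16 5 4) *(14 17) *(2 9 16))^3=[6, 1, 5, 3, 8, 15, 12, 9, 7, 4, 2, 11, 16, 13, 17, 10, 0, 14]=(0 6 12 16)(2 5 15 10)(4 8 7 9)(14 17)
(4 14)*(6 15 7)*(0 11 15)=[11, 1, 2, 3, 14, 5, 0, 6, 8, 9, 10, 15, 12, 13, 4, 7]=(0 11 15 7 6)(4 14)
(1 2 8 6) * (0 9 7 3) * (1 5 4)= (0 9 7 3)(1 2 8 6 5 4)= [9, 2, 8, 0, 1, 4, 5, 3, 6, 7]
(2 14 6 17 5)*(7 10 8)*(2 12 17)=(2 14 6)(5 12 17)(7 10 8)=[0, 1, 14, 3, 4, 12, 2, 10, 7, 9, 8, 11, 17, 13, 6, 15, 16, 5]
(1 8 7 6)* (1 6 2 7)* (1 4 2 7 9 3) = (1 8 4 2 9 3) = [0, 8, 9, 1, 2, 5, 6, 7, 4, 3]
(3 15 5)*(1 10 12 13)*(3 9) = (1 10 12 13)(3 15 5 9) = [0, 10, 2, 15, 4, 9, 6, 7, 8, 3, 12, 11, 13, 1, 14, 5]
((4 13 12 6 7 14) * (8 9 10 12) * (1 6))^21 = (1 6 7 14 4 13 8 9 10 12) = [0, 6, 2, 3, 13, 5, 7, 14, 9, 10, 12, 11, 1, 8, 4]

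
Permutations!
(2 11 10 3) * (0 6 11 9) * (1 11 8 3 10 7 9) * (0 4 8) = [6, 11, 1, 2, 8, 5, 0, 9, 3, 4, 10, 7] = (0 6)(1 11 7 9 4 8 3 2)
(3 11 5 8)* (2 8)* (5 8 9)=(2 9 5)(3 11 8)=[0, 1, 9, 11, 4, 2, 6, 7, 3, 5, 10, 8]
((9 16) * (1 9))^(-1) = (1 16 9) = [0, 16, 2, 3, 4, 5, 6, 7, 8, 1, 10, 11, 12, 13, 14, 15, 9]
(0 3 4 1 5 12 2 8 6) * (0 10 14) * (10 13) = (0 3 4 1 5 12 2 8 6 13 10 14) = [3, 5, 8, 4, 1, 12, 13, 7, 6, 9, 14, 11, 2, 10, 0]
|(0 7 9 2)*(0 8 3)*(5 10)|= 6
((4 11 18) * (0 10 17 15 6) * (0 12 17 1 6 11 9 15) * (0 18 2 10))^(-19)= (1 17 9 2 6 18 15 10 12 4 11)= [0, 17, 6, 3, 11, 5, 18, 7, 8, 2, 12, 1, 4, 13, 14, 10, 16, 9, 15]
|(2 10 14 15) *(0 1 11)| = |(0 1 11)(2 10 14 15)| = 12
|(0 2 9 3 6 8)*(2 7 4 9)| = 7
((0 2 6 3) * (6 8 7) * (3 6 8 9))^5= [2, 1, 9, 0, 4, 5, 6, 8, 7, 3]= (0 2 9 3)(7 8)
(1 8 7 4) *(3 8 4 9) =(1 4)(3 8 7 9) =[0, 4, 2, 8, 1, 5, 6, 9, 7, 3]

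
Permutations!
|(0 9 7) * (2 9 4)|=5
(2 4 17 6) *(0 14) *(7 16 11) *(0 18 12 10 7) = (0 14 18 12 10 7 16 11)(2 4 17 6) = [14, 1, 4, 3, 17, 5, 2, 16, 8, 9, 7, 0, 10, 13, 18, 15, 11, 6, 12]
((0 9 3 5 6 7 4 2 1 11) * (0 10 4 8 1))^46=(0 4 11 8 6 3)(1 7 5 9 2 10)=[4, 7, 10, 0, 11, 9, 3, 5, 6, 2, 1, 8]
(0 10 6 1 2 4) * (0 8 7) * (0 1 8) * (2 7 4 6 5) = (0 10 5 2 6 8 4)(1 7) = [10, 7, 6, 3, 0, 2, 8, 1, 4, 9, 5]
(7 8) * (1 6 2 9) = (1 6 2 9)(7 8) = [0, 6, 9, 3, 4, 5, 2, 8, 7, 1]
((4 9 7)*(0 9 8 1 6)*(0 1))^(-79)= (0 9 7 4 8)(1 6)= [9, 6, 2, 3, 8, 5, 1, 4, 0, 7]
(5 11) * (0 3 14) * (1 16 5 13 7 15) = (0 3 14)(1 16 5 11 13 7 15) = [3, 16, 2, 14, 4, 11, 6, 15, 8, 9, 10, 13, 12, 7, 0, 1, 5]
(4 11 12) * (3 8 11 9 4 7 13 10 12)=(3 8 11)(4 9)(7 13 10 12)=[0, 1, 2, 8, 9, 5, 6, 13, 11, 4, 12, 3, 7, 10]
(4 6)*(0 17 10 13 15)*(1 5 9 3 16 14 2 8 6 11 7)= (0 17 10 13 15)(1 5 9 3 16 14 2 8 6 4 11 7)= [17, 5, 8, 16, 11, 9, 4, 1, 6, 3, 13, 7, 12, 15, 2, 0, 14, 10]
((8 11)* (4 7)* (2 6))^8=[0, 1, 2, 3, 4, 5, 6, 7, 8, 9, 10, 11]=(11)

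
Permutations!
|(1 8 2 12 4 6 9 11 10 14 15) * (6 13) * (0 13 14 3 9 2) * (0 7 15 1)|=44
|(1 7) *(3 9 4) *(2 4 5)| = |(1 7)(2 4 3 9 5)| = 10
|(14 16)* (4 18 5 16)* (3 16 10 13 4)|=15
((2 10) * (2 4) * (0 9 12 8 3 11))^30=(12)=[0, 1, 2, 3, 4, 5, 6, 7, 8, 9, 10, 11, 12]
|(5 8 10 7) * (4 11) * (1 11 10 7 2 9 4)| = 12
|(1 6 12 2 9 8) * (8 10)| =|(1 6 12 2 9 10 8)| =7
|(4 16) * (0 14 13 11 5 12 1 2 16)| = 10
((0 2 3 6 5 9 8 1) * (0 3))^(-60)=(9)=[0, 1, 2, 3, 4, 5, 6, 7, 8, 9]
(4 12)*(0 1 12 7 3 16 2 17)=[1, 12, 17, 16, 7, 5, 6, 3, 8, 9, 10, 11, 4, 13, 14, 15, 2, 0]=(0 1 12 4 7 3 16 2 17)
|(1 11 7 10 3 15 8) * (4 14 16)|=|(1 11 7 10 3 15 8)(4 14 16)|=21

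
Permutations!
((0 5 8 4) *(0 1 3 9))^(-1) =(0 9 3 1 4 8 5) =[9, 4, 2, 1, 8, 0, 6, 7, 5, 3]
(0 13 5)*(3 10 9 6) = (0 13 5)(3 10 9 6) = [13, 1, 2, 10, 4, 0, 3, 7, 8, 6, 9, 11, 12, 5]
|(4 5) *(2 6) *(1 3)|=2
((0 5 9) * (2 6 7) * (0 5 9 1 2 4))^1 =[9, 2, 6, 3, 0, 1, 7, 4, 8, 5] =(0 9 5 1 2 6 7 4)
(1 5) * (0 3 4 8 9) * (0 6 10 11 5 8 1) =(0 3 4 1 8 9 6 10 11 5) =[3, 8, 2, 4, 1, 0, 10, 7, 9, 6, 11, 5]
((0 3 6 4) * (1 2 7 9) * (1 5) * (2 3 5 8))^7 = [5, 3, 8, 6, 0, 1, 4, 2, 9, 7] = (0 5 1 3 6 4)(2 8 9 7)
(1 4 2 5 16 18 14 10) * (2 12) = (1 4 12 2 5 16 18 14 10) = [0, 4, 5, 3, 12, 16, 6, 7, 8, 9, 1, 11, 2, 13, 10, 15, 18, 17, 14]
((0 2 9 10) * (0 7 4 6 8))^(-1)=(0 8 6 4 7 10 9 2)=[8, 1, 0, 3, 7, 5, 4, 10, 6, 2, 9]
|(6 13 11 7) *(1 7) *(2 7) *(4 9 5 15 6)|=|(1 2 7 4 9 5 15 6 13 11)|=10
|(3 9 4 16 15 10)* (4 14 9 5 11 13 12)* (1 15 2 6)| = |(1 15 10 3 5 11 13 12 4 16 2 6)(9 14)| = 12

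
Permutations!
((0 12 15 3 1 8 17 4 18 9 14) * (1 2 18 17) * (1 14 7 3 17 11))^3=(0 17 1)(2 7 18 3 9)(4 8 12)(11 14 15)=[17, 0, 7, 9, 8, 5, 6, 18, 12, 2, 10, 14, 4, 13, 15, 11, 16, 1, 3]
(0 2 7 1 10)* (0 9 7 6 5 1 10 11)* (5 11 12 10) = (0 2 6 11)(1 12 10 9 7 5) = [2, 12, 6, 3, 4, 1, 11, 5, 8, 7, 9, 0, 10]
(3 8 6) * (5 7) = (3 8 6)(5 7) = [0, 1, 2, 8, 4, 7, 3, 5, 6]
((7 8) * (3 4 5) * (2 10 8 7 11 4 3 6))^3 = (2 11 6 8 5 10 4) = [0, 1, 11, 3, 2, 10, 8, 7, 5, 9, 4, 6]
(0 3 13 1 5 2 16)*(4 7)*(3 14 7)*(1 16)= [14, 5, 1, 13, 3, 2, 6, 4, 8, 9, 10, 11, 12, 16, 7, 15, 0]= (0 14 7 4 3 13 16)(1 5 2)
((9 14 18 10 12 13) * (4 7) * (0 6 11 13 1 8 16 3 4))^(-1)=(0 7 4 3 16 8 1 12 10 18 14 9 13 11 6)=[7, 12, 2, 16, 3, 5, 0, 4, 1, 13, 18, 6, 10, 11, 9, 15, 8, 17, 14]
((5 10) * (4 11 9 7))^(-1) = [0, 1, 2, 3, 7, 10, 6, 9, 8, 11, 5, 4] = (4 7 9 11)(5 10)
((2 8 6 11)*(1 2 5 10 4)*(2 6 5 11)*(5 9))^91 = (11)(1 8 10 6 9 4 2 5) = [0, 8, 5, 3, 2, 1, 9, 7, 10, 4, 6, 11]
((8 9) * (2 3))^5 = (2 3)(8 9) = [0, 1, 3, 2, 4, 5, 6, 7, 9, 8]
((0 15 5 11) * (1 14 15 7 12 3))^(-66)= (0 15 3)(1 7 5)(11 14 12)= [15, 7, 2, 0, 4, 1, 6, 5, 8, 9, 10, 14, 11, 13, 12, 3]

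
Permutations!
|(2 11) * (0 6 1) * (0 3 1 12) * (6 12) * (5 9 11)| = |(0 12)(1 3)(2 5 9 11)| = 4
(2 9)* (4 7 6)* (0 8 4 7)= (0 8 4)(2 9)(6 7)= [8, 1, 9, 3, 0, 5, 7, 6, 4, 2]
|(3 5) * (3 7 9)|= 4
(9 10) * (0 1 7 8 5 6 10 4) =(0 1 7 8 5 6 10 9 4) =[1, 7, 2, 3, 0, 6, 10, 8, 5, 4, 9]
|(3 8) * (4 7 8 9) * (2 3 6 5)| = |(2 3 9 4 7 8 6 5)| = 8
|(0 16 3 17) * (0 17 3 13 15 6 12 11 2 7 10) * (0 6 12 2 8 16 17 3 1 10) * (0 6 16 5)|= 12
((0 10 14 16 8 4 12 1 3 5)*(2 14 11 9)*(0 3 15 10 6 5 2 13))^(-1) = (0 13 9 11 10 15 1 12 4 8 16 14 2 3 5 6) = [13, 12, 3, 5, 8, 6, 0, 7, 16, 11, 15, 10, 4, 9, 2, 1, 14]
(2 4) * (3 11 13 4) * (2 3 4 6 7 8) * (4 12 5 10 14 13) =[0, 1, 12, 11, 3, 10, 7, 8, 2, 9, 14, 4, 5, 6, 13] =(2 12 5 10 14 13 6 7 8)(3 11 4)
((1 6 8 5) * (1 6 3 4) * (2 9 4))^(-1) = (1 4 9 2 3)(5 8 6) = [0, 4, 3, 1, 9, 8, 5, 7, 6, 2]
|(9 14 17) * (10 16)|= |(9 14 17)(10 16)|= 6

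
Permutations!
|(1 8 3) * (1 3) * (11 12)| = 2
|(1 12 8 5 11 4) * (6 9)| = |(1 12 8 5 11 4)(6 9)| = 6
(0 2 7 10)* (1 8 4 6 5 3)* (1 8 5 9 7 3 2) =(0 1 5 2 3 8 4 6 9 7 10) =[1, 5, 3, 8, 6, 2, 9, 10, 4, 7, 0]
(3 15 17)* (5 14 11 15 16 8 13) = (3 16 8 13 5 14 11 15 17) = [0, 1, 2, 16, 4, 14, 6, 7, 13, 9, 10, 15, 12, 5, 11, 17, 8, 3]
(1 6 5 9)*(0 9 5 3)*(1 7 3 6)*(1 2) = (0 9 7 3)(1 2) = [9, 2, 1, 0, 4, 5, 6, 3, 8, 7]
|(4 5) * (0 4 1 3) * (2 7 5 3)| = |(0 4 3)(1 2 7 5)| = 12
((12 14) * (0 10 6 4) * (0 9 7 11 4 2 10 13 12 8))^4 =[8, 1, 10, 3, 4, 5, 2, 7, 14, 9, 6, 11, 13, 0, 12] =(0 8 14 12 13)(2 10 6)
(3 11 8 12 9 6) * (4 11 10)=[0, 1, 2, 10, 11, 5, 3, 7, 12, 6, 4, 8, 9]=(3 10 4 11 8 12 9 6)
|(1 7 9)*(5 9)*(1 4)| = 5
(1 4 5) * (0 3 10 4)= (0 3 10 4 5 1)= [3, 0, 2, 10, 5, 1, 6, 7, 8, 9, 4]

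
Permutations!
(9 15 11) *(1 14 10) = (1 14 10)(9 15 11) = [0, 14, 2, 3, 4, 5, 6, 7, 8, 15, 1, 9, 12, 13, 10, 11]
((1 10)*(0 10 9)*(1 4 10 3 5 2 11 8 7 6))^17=(0 6 11 3 1 8 5 9 7 2)(4 10)=[6, 8, 0, 1, 10, 9, 11, 2, 5, 7, 4, 3]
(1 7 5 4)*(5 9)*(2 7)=(1 2 7 9 5 4)=[0, 2, 7, 3, 1, 4, 6, 9, 8, 5]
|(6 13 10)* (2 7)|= |(2 7)(6 13 10)|= 6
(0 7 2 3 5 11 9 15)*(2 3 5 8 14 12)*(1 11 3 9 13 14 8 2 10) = (0 7 9 15)(1 11 13 14 12 10)(2 5 3) = [7, 11, 5, 2, 4, 3, 6, 9, 8, 15, 1, 13, 10, 14, 12, 0]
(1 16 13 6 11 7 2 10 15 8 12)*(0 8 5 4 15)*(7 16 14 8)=[7, 14, 10, 3, 15, 4, 11, 2, 12, 9, 0, 16, 1, 6, 8, 5, 13]=(0 7 2 10)(1 14 8 12)(4 15 5)(6 11 16 13)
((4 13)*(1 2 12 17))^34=(1 12)(2 17)=[0, 12, 17, 3, 4, 5, 6, 7, 8, 9, 10, 11, 1, 13, 14, 15, 16, 2]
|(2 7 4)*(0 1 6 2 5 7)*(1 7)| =|(0 7 4 5 1 6 2)| =7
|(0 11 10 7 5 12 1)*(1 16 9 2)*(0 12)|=5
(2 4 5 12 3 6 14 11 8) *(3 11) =[0, 1, 4, 6, 5, 12, 14, 7, 2, 9, 10, 8, 11, 13, 3] =(2 4 5 12 11 8)(3 6 14)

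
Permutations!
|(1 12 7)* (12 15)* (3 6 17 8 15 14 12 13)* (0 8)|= 28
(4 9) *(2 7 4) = (2 7 4 9) = [0, 1, 7, 3, 9, 5, 6, 4, 8, 2]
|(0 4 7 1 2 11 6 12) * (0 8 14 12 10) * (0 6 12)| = |(0 4 7 1 2 11 12 8 14)(6 10)| = 18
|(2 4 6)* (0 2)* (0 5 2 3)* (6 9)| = |(0 3)(2 4 9 6 5)| = 10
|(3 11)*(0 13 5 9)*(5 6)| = 10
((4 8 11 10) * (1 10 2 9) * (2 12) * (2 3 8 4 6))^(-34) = [0, 10, 9, 11, 4, 5, 2, 7, 12, 1, 6, 3, 8] = (1 10 6 2 9)(3 11)(8 12)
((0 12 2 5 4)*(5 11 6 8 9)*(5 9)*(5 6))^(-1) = (0 4 5 11 2 12)(6 8) = [4, 1, 12, 3, 5, 11, 8, 7, 6, 9, 10, 2, 0]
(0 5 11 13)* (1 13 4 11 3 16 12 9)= [5, 13, 2, 16, 11, 3, 6, 7, 8, 1, 10, 4, 9, 0, 14, 15, 12]= (0 5 3 16 12 9 1 13)(4 11)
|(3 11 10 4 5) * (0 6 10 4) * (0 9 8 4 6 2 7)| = 24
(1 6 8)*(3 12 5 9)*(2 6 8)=(1 8)(2 6)(3 12 5 9)=[0, 8, 6, 12, 4, 9, 2, 7, 1, 3, 10, 11, 5]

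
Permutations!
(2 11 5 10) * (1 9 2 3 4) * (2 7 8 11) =(1 9 7 8 11 5 10 3 4) =[0, 9, 2, 4, 1, 10, 6, 8, 11, 7, 3, 5]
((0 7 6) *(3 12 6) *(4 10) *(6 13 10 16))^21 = (0 12 4)(3 10 6)(7 13 16) = [12, 1, 2, 10, 0, 5, 3, 13, 8, 9, 6, 11, 4, 16, 14, 15, 7]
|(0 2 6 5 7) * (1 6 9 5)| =10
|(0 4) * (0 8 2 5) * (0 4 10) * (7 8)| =|(0 10)(2 5 4 7 8)| =10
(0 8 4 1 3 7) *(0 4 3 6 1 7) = (0 8 3)(1 6)(4 7) = [8, 6, 2, 0, 7, 5, 1, 4, 3]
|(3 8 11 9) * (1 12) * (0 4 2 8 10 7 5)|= 10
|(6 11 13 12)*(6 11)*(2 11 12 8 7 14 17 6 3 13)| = |(2 11)(3 13 8 7 14 17 6)| = 14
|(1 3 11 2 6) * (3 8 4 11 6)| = 7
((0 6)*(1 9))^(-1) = (0 6)(1 9) = [6, 9, 2, 3, 4, 5, 0, 7, 8, 1]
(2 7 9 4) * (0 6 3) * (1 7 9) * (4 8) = (0 6 3)(1 7)(2 9 8 4) = [6, 7, 9, 0, 2, 5, 3, 1, 4, 8]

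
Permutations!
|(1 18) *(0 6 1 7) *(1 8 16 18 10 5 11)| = |(0 6 8 16 18 7)(1 10 5 11)| = 12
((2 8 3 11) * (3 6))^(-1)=[0, 1, 11, 6, 4, 5, 8, 7, 2, 9, 10, 3]=(2 11 3 6 8)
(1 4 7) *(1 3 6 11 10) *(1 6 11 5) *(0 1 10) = (0 1 4 7 3 11)(5 10 6) = [1, 4, 2, 11, 7, 10, 5, 3, 8, 9, 6, 0]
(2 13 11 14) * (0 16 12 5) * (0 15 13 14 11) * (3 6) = [16, 1, 14, 6, 4, 15, 3, 7, 8, 9, 10, 11, 5, 0, 2, 13, 12] = (0 16 12 5 15 13)(2 14)(3 6)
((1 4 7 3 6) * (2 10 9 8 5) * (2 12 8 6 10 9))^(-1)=(1 6 9 2 10 3 7 4)(5 8 12)=[0, 6, 10, 7, 1, 8, 9, 4, 12, 2, 3, 11, 5]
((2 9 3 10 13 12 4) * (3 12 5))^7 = (2 4 12 9)(3 5 13 10) = [0, 1, 4, 5, 12, 13, 6, 7, 8, 2, 3, 11, 9, 10]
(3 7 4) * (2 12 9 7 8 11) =(2 12 9 7 4 3 8 11) =[0, 1, 12, 8, 3, 5, 6, 4, 11, 7, 10, 2, 9]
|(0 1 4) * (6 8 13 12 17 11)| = 6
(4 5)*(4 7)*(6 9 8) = (4 5 7)(6 9 8) = [0, 1, 2, 3, 5, 7, 9, 4, 6, 8]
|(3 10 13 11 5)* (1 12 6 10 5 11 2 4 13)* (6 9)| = 30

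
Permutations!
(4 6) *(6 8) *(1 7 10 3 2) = [0, 7, 1, 2, 8, 5, 4, 10, 6, 9, 3] = (1 7 10 3 2)(4 8 6)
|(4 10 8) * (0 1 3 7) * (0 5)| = |(0 1 3 7 5)(4 10 8)| = 15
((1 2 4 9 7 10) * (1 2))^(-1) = (2 10 7 9 4) = [0, 1, 10, 3, 2, 5, 6, 9, 8, 4, 7]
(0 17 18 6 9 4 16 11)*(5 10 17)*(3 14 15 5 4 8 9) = (0 4 16 11)(3 14 15 5 10 17 18 6)(8 9) = [4, 1, 2, 14, 16, 10, 3, 7, 9, 8, 17, 0, 12, 13, 15, 5, 11, 18, 6]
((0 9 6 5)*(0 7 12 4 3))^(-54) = (0 6 7 4)(3 9 5 12) = [6, 1, 2, 9, 0, 12, 7, 4, 8, 5, 10, 11, 3]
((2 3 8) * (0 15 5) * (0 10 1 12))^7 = [15, 12, 3, 8, 4, 10, 6, 7, 2, 9, 1, 11, 0, 13, 14, 5] = (0 15 5 10 1 12)(2 3 8)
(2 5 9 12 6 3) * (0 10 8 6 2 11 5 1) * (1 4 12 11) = (0 10 8 6 3 1)(2 4 12)(5 9 11) = [10, 0, 4, 1, 12, 9, 3, 7, 6, 11, 8, 5, 2]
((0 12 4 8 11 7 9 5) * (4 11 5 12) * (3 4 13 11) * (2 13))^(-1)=[5, 1, 0, 12, 3, 8, 6, 11, 4, 7, 10, 13, 9, 2]=(0 5 8 4 3 12 9 7 11 13 2)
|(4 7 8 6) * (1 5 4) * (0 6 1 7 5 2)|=6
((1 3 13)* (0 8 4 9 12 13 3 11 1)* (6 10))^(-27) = [9, 11, 2, 3, 13, 5, 10, 7, 12, 0, 6, 1, 8, 4] = (0 9)(1 11)(4 13)(6 10)(8 12)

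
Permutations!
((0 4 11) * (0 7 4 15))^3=(0 15)=[15, 1, 2, 3, 4, 5, 6, 7, 8, 9, 10, 11, 12, 13, 14, 0]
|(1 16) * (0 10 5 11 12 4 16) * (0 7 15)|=|(0 10 5 11 12 4 16 1 7 15)|=10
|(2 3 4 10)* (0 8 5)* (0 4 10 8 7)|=|(0 7)(2 3 10)(4 8 5)|=6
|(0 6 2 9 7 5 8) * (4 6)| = 8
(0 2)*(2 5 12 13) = (0 5 12 13 2) = [5, 1, 0, 3, 4, 12, 6, 7, 8, 9, 10, 11, 13, 2]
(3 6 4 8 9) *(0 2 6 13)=[2, 1, 6, 13, 8, 5, 4, 7, 9, 3, 10, 11, 12, 0]=(0 2 6 4 8 9 3 13)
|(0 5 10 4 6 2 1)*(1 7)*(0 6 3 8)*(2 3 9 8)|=|(0 5 10 4 9 8)(1 6 3 2 7)|=30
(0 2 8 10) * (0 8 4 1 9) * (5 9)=(0 2 4 1 5 9)(8 10)=[2, 5, 4, 3, 1, 9, 6, 7, 10, 0, 8]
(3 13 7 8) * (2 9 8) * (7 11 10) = (2 9 8 3 13 11 10 7) = [0, 1, 9, 13, 4, 5, 6, 2, 3, 8, 7, 10, 12, 11]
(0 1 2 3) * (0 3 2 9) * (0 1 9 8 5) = (0 9 1 8 5) = [9, 8, 2, 3, 4, 0, 6, 7, 5, 1]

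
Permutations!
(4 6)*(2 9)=[0, 1, 9, 3, 6, 5, 4, 7, 8, 2]=(2 9)(4 6)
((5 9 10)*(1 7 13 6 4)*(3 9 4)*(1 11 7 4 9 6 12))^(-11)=(1 4 11 7 13 12)(3 6)(5 9 10)=[0, 4, 2, 6, 11, 9, 3, 13, 8, 10, 5, 7, 1, 12]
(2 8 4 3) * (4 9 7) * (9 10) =(2 8 10 9 7 4 3) =[0, 1, 8, 2, 3, 5, 6, 4, 10, 7, 9]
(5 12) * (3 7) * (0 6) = (0 6)(3 7)(5 12) = [6, 1, 2, 7, 4, 12, 0, 3, 8, 9, 10, 11, 5]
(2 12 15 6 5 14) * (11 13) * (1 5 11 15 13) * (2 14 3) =(1 5 3 2 12 13 15 6 11) =[0, 5, 12, 2, 4, 3, 11, 7, 8, 9, 10, 1, 13, 15, 14, 6]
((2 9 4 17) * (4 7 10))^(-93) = (2 10)(4 9)(7 17) = [0, 1, 10, 3, 9, 5, 6, 17, 8, 4, 2, 11, 12, 13, 14, 15, 16, 7]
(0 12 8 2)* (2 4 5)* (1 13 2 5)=(0 12 8 4 1 13 2)=[12, 13, 0, 3, 1, 5, 6, 7, 4, 9, 10, 11, 8, 2]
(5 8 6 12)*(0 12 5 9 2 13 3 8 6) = [12, 1, 13, 8, 4, 6, 5, 7, 0, 2, 10, 11, 9, 3] = (0 12 9 2 13 3 8)(5 6)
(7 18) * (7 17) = (7 18 17) = [0, 1, 2, 3, 4, 5, 6, 18, 8, 9, 10, 11, 12, 13, 14, 15, 16, 7, 17]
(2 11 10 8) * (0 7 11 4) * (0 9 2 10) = [7, 1, 4, 3, 9, 5, 6, 11, 10, 2, 8, 0] = (0 7 11)(2 4 9)(8 10)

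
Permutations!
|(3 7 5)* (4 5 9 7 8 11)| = |(3 8 11 4 5)(7 9)| = 10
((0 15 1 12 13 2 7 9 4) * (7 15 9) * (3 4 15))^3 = (0 1 2)(3 9 12)(4 15 13) = [1, 2, 0, 9, 15, 5, 6, 7, 8, 12, 10, 11, 3, 4, 14, 13]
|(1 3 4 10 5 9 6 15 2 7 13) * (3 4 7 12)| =|(1 4 10 5 9 6 15 2 12 3 7 13)| =12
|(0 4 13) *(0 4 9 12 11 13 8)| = 7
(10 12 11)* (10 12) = (11 12) = [0, 1, 2, 3, 4, 5, 6, 7, 8, 9, 10, 12, 11]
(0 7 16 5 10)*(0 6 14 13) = (0 7 16 5 10 6 14 13) = [7, 1, 2, 3, 4, 10, 14, 16, 8, 9, 6, 11, 12, 0, 13, 15, 5]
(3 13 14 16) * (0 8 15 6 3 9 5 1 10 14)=(0 8 15 6 3 13)(1 10 14 16 9 5)=[8, 10, 2, 13, 4, 1, 3, 7, 15, 5, 14, 11, 12, 0, 16, 6, 9]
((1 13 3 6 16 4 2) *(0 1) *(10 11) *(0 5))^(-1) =(0 5 2 4 16 6 3 13 1)(10 11) =[5, 0, 4, 13, 16, 2, 3, 7, 8, 9, 11, 10, 12, 1, 14, 15, 6]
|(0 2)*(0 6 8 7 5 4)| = |(0 2 6 8 7 5 4)| = 7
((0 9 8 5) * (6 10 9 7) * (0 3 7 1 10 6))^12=(0 8)(1 5)(3 10)(7 9)=[8, 5, 2, 10, 4, 1, 6, 9, 0, 7, 3]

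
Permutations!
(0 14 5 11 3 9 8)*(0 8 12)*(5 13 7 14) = [5, 1, 2, 9, 4, 11, 6, 14, 8, 12, 10, 3, 0, 7, 13] = (0 5 11 3 9 12)(7 14 13)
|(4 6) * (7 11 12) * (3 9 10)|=|(3 9 10)(4 6)(7 11 12)|=6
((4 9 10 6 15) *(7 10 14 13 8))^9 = [0, 1, 2, 3, 4, 5, 6, 7, 8, 9, 10, 11, 12, 13, 14, 15] = (15)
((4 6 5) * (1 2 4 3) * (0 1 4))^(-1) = [2, 0, 1, 5, 3, 6, 4] = (0 2 1)(3 5 6 4)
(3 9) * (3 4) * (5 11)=(3 9 4)(5 11)=[0, 1, 2, 9, 3, 11, 6, 7, 8, 4, 10, 5]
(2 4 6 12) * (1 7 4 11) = (1 7 4 6 12 2 11) = [0, 7, 11, 3, 6, 5, 12, 4, 8, 9, 10, 1, 2]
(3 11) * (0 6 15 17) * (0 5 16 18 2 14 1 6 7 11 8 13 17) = (0 7 11 3 8 13 17 5 16 18 2 14 1 6 15) = [7, 6, 14, 8, 4, 16, 15, 11, 13, 9, 10, 3, 12, 17, 1, 0, 18, 5, 2]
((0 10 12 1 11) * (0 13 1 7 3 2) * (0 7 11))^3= (0 11)(1 12)(10 13)= [11, 12, 2, 3, 4, 5, 6, 7, 8, 9, 13, 0, 1, 10]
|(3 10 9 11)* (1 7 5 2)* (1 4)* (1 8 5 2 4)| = |(1 7 2)(3 10 9 11)(4 8 5)| = 12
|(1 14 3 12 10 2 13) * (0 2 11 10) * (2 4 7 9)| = 10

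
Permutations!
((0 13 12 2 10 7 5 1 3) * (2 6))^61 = (0 13 12 6 2 10 7 5 1 3) = [13, 3, 10, 0, 4, 1, 2, 5, 8, 9, 7, 11, 6, 12]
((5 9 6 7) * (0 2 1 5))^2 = (0 1 9 7 2 5 6) = [1, 9, 5, 3, 4, 6, 0, 2, 8, 7]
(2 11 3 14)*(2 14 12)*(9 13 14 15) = [0, 1, 11, 12, 4, 5, 6, 7, 8, 13, 10, 3, 2, 14, 15, 9] = (2 11 3 12)(9 13 14 15)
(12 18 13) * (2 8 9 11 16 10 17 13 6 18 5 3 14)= [0, 1, 8, 14, 4, 3, 18, 7, 9, 11, 17, 16, 5, 12, 2, 15, 10, 13, 6]= (2 8 9 11 16 10 17 13 12 5 3 14)(6 18)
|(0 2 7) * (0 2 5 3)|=|(0 5 3)(2 7)|=6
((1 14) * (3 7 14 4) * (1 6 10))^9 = (1 3 14 10 4 7 6) = [0, 3, 2, 14, 7, 5, 1, 6, 8, 9, 4, 11, 12, 13, 10]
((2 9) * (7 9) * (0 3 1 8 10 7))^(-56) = (10) = [0, 1, 2, 3, 4, 5, 6, 7, 8, 9, 10]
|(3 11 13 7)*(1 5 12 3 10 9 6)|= 10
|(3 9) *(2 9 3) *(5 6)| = |(2 9)(5 6)| = 2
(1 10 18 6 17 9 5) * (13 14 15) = (1 10 18 6 17 9 5)(13 14 15) = [0, 10, 2, 3, 4, 1, 17, 7, 8, 5, 18, 11, 12, 14, 15, 13, 16, 9, 6]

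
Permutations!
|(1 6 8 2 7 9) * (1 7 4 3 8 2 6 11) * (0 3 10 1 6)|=6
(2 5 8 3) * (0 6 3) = (0 6 3 2 5 8) = [6, 1, 5, 2, 4, 8, 3, 7, 0]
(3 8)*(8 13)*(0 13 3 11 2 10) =(0 13 8 11 2 10) =[13, 1, 10, 3, 4, 5, 6, 7, 11, 9, 0, 2, 12, 8]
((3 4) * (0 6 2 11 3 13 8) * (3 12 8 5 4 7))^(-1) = [8, 1, 6, 7, 5, 13, 0, 3, 12, 9, 10, 2, 11, 4] = (0 8 12 11 2 6)(3 7)(4 5 13)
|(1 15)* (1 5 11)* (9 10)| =|(1 15 5 11)(9 10)| =4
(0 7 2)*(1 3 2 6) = (0 7 6 1 3 2) = [7, 3, 0, 2, 4, 5, 1, 6]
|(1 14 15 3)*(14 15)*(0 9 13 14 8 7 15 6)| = 10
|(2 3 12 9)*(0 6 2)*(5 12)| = |(0 6 2 3 5 12 9)| = 7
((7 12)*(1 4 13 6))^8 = (13) = [0, 1, 2, 3, 4, 5, 6, 7, 8, 9, 10, 11, 12, 13]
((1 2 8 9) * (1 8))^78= [0, 1, 2, 3, 4, 5, 6, 7, 8, 9]= (9)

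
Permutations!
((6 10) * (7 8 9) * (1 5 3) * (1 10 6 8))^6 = (1 7 9 8 10 3 5) = [0, 7, 2, 5, 4, 1, 6, 9, 10, 8, 3]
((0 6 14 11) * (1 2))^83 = (0 11 14 6)(1 2) = [11, 2, 1, 3, 4, 5, 0, 7, 8, 9, 10, 14, 12, 13, 6]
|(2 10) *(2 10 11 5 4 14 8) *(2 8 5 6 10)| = |(2 11 6 10)(4 14 5)| = 12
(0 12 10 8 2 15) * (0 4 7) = [12, 1, 15, 3, 7, 5, 6, 0, 2, 9, 8, 11, 10, 13, 14, 4] = (0 12 10 8 2 15 4 7)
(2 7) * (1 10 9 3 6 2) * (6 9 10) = (10)(1 6 2 7)(3 9) = [0, 6, 7, 9, 4, 5, 2, 1, 8, 3, 10]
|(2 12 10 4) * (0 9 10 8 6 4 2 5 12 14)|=|(0 9 10 2 14)(4 5 12 8 6)|=5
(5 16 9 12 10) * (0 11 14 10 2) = (0 11 14 10 5 16 9 12 2) = [11, 1, 0, 3, 4, 16, 6, 7, 8, 12, 5, 14, 2, 13, 10, 15, 9]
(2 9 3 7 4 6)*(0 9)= [9, 1, 0, 7, 6, 5, 2, 4, 8, 3]= (0 9 3 7 4 6 2)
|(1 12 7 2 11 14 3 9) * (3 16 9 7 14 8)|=5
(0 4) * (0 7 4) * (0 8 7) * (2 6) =[8, 1, 6, 3, 0, 5, 2, 4, 7] =(0 8 7 4)(2 6)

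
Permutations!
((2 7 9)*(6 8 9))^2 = [0, 1, 6, 3, 4, 5, 9, 8, 2, 7] = (2 6 9 7 8)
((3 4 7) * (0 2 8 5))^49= (0 2 8 5)(3 4 7)= [2, 1, 8, 4, 7, 0, 6, 3, 5]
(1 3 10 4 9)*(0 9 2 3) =(0 9 1)(2 3 10 4) =[9, 0, 3, 10, 2, 5, 6, 7, 8, 1, 4]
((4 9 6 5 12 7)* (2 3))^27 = (2 3)(4 5)(6 7)(9 12) = [0, 1, 3, 2, 5, 4, 7, 6, 8, 12, 10, 11, 9]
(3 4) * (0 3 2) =[3, 1, 0, 4, 2] =(0 3 4 2)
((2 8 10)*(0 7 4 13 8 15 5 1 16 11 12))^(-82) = (0 1 10 7 16 2 4 11 15 13 12 5 8) = [1, 10, 4, 3, 11, 8, 6, 16, 0, 9, 7, 15, 5, 12, 14, 13, 2]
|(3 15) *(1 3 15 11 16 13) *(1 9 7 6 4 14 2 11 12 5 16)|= 13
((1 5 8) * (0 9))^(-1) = (0 9)(1 8 5) = [9, 8, 2, 3, 4, 1, 6, 7, 5, 0]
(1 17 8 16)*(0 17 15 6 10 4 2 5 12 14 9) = [17, 15, 5, 3, 2, 12, 10, 7, 16, 0, 4, 11, 14, 13, 9, 6, 1, 8] = (0 17 8 16 1 15 6 10 4 2 5 12 14 9)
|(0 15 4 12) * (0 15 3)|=|(0 3)(4 12 15)|=6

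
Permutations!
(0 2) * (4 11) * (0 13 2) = (2 13)(4 11) = [0, 1, 13, 3, 11, 5, 6, 7, 8, 9, 10, 4, 12, 2]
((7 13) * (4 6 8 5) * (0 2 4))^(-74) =(13)(0 8 4)(2 5 6) =[8, 1, 5, 3, 0, 6, 2, 7, 4, 9, 10, 11, 12, 13]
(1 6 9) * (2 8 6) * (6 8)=(1 2 6 9)=[0, 2, 6, 3, 4, 5, 9, 7, 8, 1]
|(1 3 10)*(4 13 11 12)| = 12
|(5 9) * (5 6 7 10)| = |(5 9 6 7 10)| = 5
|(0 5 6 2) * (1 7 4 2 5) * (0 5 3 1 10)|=14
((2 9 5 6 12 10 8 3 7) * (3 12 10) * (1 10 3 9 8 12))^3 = (1 9 3 8 12 6 2 10 5 7) = [0, 9, 10, 8, 4, 7, 2, 1, 12, 3, 5, 11, 6]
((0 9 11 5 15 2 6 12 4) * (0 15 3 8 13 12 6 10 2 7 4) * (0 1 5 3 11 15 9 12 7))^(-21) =(0 5 8 4)(1 3 7 15)(2 10)(9 12 11 13) =[5, 3, 10, 7, 0, 8, 6, 15, 4, 12, 2, 13, 11, 9, 14, 1]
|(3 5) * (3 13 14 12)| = 5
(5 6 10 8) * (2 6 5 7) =(2 6 10 8 7) =[0, 1, 6, 3, 4, 5, 10, 2, 7, 9, 8]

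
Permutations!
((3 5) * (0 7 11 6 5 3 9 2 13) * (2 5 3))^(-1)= (0 13 2 3 6 11 7)(5 9)= [13, 1, 3, 6, 4, 9, 11, 0, 8, 5, 10, 7, 12, 2]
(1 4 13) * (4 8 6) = (1 8 6 4 13) = [0, 8, 2, 3, 13, 5, 4, 7, 6, 9, 10, 11, 12, 1]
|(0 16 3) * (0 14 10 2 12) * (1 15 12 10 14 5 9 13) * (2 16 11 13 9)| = 30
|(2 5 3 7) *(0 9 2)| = |(0 9 2 5 3 7)| = 6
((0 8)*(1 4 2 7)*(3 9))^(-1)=(0 8)(1 7 2 4)(3 9)=[8, 7, 4, 9, 1, 5, 6, 2, 0, 3]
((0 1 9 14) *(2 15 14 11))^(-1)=[14, 0, 11, 3, 4, 5, 6, 7, 8, 1, 10, 9, 12, 13, 15, 2]=(0 14 15 2 11 9 1)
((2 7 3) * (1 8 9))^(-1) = (1 9 8)(2 3 7) = [0, 9, 3, 7, 4, 5, 6, 2, 1, 8]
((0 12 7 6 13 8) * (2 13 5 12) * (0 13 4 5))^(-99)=(0 6 7 12 5 4 2)(8 13)=[6, 1, 0, 3, 2, 4, 7, 12, 13, 9, 10, 11, 5, 8]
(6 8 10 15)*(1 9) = (1 9)(6 8 10 15) = [0, 9, 2, 3, 4, 5, 8, 7, 10, 1, 15, 11, 12, 13, 14, 6]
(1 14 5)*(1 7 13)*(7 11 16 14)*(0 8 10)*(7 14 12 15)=[8, 14, 2, 3, 4, 11, 6, 13, 10, 9, 0, 16, 15, 1, 5, 7, 12]=(0 8 10)(1 14 5 11 16 12 15 7 13)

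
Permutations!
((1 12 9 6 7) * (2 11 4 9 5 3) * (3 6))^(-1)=[0, 7, 3, 9, 11, 12, 5, 6, 8, 4, 10, 2, 1]=(1 7 6 5 12)(2 3 9 4 11)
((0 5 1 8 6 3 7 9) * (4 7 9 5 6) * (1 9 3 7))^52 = (0 7 9 6 5)(1 8 4) = [7, 8, 2, 3, 1, 0, 5, 9, 4, 6]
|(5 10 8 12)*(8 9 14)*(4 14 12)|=|(4 14 8)(5 10 9 12)|=12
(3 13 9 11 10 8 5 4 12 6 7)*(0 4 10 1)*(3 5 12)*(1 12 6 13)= (0 4 3 1)(5 10 8 6 7)(9 11 12 13)= [4, 0, 2, 1, 3, 10, 7, 5, 6, 11, 8, 12, 13, 9]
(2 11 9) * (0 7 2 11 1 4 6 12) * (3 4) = (0 7 2 1 3 4 6 12)(9 11) = [7, 3, 1, 4, 6, 5, 12, 2, 8, 11, 10, 9, 0]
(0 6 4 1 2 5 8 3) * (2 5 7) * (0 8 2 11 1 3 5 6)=(1 6 4 3 8 5 2 7 11)=[0, 6, 7, 8, 3, 2, 4, 11, 5, 9, 10, 1]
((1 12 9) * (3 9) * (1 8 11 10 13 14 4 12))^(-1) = [0, 1, 2, 12, 14, 5, 6, 7, 9, 3, 11, 8, 4, 10, 13] = (3 12 4 14 13 10 11 8 9)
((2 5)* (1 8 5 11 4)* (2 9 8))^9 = (1 2 11 4) = [0, 2, 11, 3, 1, 5, 6, 7, 8, 9, 10, 4]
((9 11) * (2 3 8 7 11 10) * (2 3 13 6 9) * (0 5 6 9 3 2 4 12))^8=(13)(0 12 4 11 7 8 3 6 5)=[12, 1, 2, 6, 11, 0, 5, 8, 3, 9, 10, 7, 4, 13]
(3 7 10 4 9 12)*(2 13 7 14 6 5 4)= (2 13 7 10)(3 14 6 5 4 9 12)= [0, 1, 13, 14, 9, 4, 5, 10, 8, 12, 2, 11, 3, 7, 6]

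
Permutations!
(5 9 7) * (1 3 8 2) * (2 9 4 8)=(1 3 2)(4 8 9 7 5)=[0, 3, 1, 2, 8, 4, 6, 5, 9, 7]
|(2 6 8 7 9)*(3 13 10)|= 15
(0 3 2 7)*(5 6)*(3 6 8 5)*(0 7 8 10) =[6, 1, 8, 2, 4, 10, 3, 7, 5, 9, 0] =(0 6 3 2 8 5 10)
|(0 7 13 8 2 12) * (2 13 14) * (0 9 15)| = 14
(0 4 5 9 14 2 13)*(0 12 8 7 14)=(0 4 5 9)(2 13 12 8 7 14)=[4, 1, 13, 3, 5, 9, 6, 14, 7, 0, 10, 11, 8, 12, 2]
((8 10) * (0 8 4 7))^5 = (10) = [0, 1, 2, 3, 4, 5, 6, 7, 8, 9, 10]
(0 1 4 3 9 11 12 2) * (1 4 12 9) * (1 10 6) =[4, 12, 0, 10, 3, 5, 1, 7, 8, 11, 6, 9, 2] =(0 4 3 10 6 1 12 2)(9 11)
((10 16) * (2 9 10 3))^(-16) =[0, 1, 3, 16, 4, 5, 6, 7, 8, 2, 9, 11, 12, 13, 14, 15, 10] =(2 3 16 10 9)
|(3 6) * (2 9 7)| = |(2 9 7)(3 6)| = 6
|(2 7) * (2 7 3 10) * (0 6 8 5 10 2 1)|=6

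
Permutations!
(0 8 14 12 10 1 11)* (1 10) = [8, 11, 2, 3, 4, 5, 6, 7, 14, 9, 10, 0, 1, 13, 12] = (0 8 14 12 1 11)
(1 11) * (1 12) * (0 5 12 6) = (0 5 12 1 11 6) = [5, 11, 2, 3, 4, 12, 0, 7, 8, 9, 10, 6, 1]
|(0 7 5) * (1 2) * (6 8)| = 6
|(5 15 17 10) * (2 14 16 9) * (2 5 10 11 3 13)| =|(2 14 16 9 5 15 17 11 3 13)| =10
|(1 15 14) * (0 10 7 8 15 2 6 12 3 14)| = |(0 10 7 8 15)(1 2 6 12 3 14)| = 30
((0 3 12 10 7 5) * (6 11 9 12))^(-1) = (0 5 7 10 12 9 11 6 3) = [5, 1, 2, 0, 4, 7, 3, 10, 8, 11, 12, 6, 9]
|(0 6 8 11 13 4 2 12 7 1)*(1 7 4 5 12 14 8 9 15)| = 40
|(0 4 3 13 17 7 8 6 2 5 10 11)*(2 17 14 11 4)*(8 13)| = |(0 2 5 10 4 3 8 6 17 7 13 14 11)| = 13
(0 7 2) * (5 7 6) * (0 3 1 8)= (0 6 5 7 2 3 1 8)= [6, 8, 3, 1, 4, 7, 5, 2, 0]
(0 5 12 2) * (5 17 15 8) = (0 17 15 8 5 12 2) = [17, 1, 0, 3, 4, 12, 6, 7, 5, 9, 10, 11, 2, 13, 14, 8, 16, 15]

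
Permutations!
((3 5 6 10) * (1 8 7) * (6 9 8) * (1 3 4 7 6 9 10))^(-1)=(1 6 8 9)(3 7 4 10 5)=[0, 6, 2, 7, 10, 3, 8, 4, 9, 1, 5]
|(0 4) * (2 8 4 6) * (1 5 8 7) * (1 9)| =9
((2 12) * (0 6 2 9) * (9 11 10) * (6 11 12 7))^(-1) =[9, 1, 6, 3, 4, 5, 7, 2, 8, 10, 11, 0, 12] =(12)(0 9 10 11)(2 6 7)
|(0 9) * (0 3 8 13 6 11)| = 7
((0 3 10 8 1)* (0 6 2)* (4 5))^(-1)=(0 2 6 1 8 10 3)(4 5)=[2, 8, 6, 0, 5, 4, 1, 7, 10, 9, 3]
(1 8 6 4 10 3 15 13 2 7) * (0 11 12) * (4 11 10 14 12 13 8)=(0 10 3 15 8 6 11 13 2 7 1 4 14 12)=[10, 4, 7, 15, 14, 5, 11, 1, 6, 9, 3, 13, 0, 2, 12, 8]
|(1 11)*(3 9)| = |(1 11)(3 9)| = 2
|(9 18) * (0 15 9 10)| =|(0 15 9 18 10)| =5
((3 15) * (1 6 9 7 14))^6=(15)(1 6 9 7 14)=[0, 6, 2, 3, 4, 5, 9, 14, 8, 7, 10, 11, 12, 13, 1, 15]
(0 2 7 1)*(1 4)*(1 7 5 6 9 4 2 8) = (0 8 1)(2 5 6 9 4 7) = [8, 0, 5, 3, 7, 6, 9, 2, 1, 4]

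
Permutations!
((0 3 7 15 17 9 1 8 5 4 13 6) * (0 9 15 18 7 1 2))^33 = [8, 4, 1, 5, 9, 6, 0, 18, 13, 3, 10, 11, 12, 2, 14, 17, 16, 15, 7] = (0 8 13 2 1 4 9 3 5 6)(7 18)(15 17)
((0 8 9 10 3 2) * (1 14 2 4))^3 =[10, 0, 9, 14, 2, 5, 6, 7, 3, 4, 1, 11, 12, 13, 8] =(0 10 1)(2 9 4)(3 14 8)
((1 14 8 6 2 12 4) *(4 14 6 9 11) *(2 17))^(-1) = [0, 4, 17, 3, 11, 5, 1, 7, 14, 8, 10, 9, 2, 13, 12, 15, 16, 6] = (1 4 11 9 8 14 12 2 17 6)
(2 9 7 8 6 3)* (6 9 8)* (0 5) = (0 5)(2 8 9 7 6 3) = [5, 1, 8, 2, 4, 0, 3, 6, 9, 7]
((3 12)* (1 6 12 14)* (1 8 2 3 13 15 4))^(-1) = (1 4 15 13 12 6)(2 8 14 3) = [0, 4, 8, 2, 15, 5, 1, 7, 14, 9, 10, 11, 6, 12, 3, 13]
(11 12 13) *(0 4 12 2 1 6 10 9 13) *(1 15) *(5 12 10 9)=(0 4 10 5 12)(1 6 9 13 11 2 15)=[4, 6, 15, 3, 10, 12, 9, 7, 8, 13, 5, 2, 0, 11, 14, 1]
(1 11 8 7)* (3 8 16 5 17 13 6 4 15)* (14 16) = (1 11 14 16 5 17 13 6 4 15 3 8 7) = [0, 11, 2, 8, 15, 17, 4, 1, 7, 9, 10, 14, 12, 6, 16, 3, 5, 13]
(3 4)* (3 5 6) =(3 4 5 6) =[0, 1, 2, 4, 5, 6, 3]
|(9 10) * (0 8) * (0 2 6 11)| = |(0 8 2 6 11)(9 10)| = 10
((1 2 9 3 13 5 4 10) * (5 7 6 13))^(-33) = (13)(1 9 5 10 2 3 4) = [0, 9, 3, 4, 1, 10, 6, 7, 8, 5, 2, 11, 12, 13]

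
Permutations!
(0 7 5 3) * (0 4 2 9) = [7, 1, 9, 4, 2, 3, 6, 5, 8, 0] = (0 7 5 3 4 2 9)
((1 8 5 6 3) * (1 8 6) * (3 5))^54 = (8) = [0, 1, 2, 3, 4, 5, 6, 7, 8]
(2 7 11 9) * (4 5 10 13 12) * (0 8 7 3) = (0 8 7 11 9 2 3)(4 5 10 13 12) = [8, 1, 3, 0, 5, 10, 6, 11, 7, 2, 13, 9, 4, 12]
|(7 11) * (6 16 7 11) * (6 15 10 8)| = 6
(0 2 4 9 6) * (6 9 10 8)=[2, 1, 4, 3, 10, 5, 0, 7, 6, 9, 8]=(0 2 4 10 8 6)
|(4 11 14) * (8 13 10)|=|(4 11 14)(8 13 10)|=3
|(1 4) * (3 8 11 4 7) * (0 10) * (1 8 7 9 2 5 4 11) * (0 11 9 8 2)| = 12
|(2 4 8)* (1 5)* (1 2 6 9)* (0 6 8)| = 7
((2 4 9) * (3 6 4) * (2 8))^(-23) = (2 3 6 4 9 8) = [0, 1, 3, 6, 9, 5, 4, 7, 2, 8]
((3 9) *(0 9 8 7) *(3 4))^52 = (0 8 4)(3 9 7) = [8, 1, 2, 9, 0, 5, 6, 3, 4, 7]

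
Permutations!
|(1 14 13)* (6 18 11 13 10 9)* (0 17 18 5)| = 11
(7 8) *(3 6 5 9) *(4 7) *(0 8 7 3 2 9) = (0 8 4 3 6 5)(2 9) = [8, 1, 9, 6, 3, 0, 5, 7, 4, 2]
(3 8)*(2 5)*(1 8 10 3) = (1 8)(2 5)(3 10) = [0, 8, 5, 10, 4, 2, 6, 7, 1, 9, 3]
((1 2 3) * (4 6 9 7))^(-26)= (1 2 3)(4 9)(6 7)= [0, 2, 3, 1, 9, 5, 7, 6, 8, 4]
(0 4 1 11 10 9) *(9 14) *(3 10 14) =(0 4 1 11 14 9)(3 10) =[4, 11, 2, 10, 1, 5, 6, 7, 8, 0, 3, 14, 12, 13, 9]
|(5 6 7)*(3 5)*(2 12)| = 4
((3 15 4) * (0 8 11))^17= (0 11 8)(3 4 15)= [11, 1, 2, 4, 15, 5, 6, 7, 0, 9, 10, 8, 12, 13, 14, 3]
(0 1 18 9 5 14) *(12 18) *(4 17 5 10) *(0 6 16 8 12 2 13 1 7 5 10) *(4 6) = [7, 2, 13, 3, 17, 14, 16, 5, 12, 0, 6, 11, 18, 1, 4, 15, 8, 10, 9] = (0 7 5 14 4 17 10 6 16 8 12 18 9)(1 2 13)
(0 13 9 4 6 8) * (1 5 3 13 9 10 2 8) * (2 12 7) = [9, 5, 8, 13, 6, 3, 1, 2, 0, 4, 12, 11, 7, 10] = (0 9 4 6 1 5 3 13 10 12 7 2 8)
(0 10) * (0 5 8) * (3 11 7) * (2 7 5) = (0 10 2 7 3 11 5 8) = [10, 1, 7, 11, 4, 8, 6, 3, 0, 9, 2, 5]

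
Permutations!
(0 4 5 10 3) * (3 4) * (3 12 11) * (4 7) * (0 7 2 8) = [12, 1, 8, 7, 5, 10, 6, 4, 0, 9, 2, 3, 11] = (0 12 11 3 7 4 5 10 2 8)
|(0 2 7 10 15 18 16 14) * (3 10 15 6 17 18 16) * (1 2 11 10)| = |(0 11 10 6 17 18 3 1 2 7 15 16 14)| = 13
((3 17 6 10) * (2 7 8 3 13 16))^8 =[0, 1, 16, 8, 4, 5, 17, 2, 7, 9, 6, 11, 12, 10, 14, 15, 13, 3] =(2 16 13 10 6 17 3 8 7)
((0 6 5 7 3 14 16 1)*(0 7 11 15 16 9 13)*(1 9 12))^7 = (0 13 9 16 15 11 5 6)(1 3 12 7 14) = [13, 3, 2, 12, 4, 6, 0, 14, 8, 16, 10, 5, 7, 9, 1, 11, 15]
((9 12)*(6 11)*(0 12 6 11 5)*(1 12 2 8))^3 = (0 1 6 2 12 5 8 9) = [1, 6, 12, 3, 4, 8, 2, 7, 9, 0, 10, 11, 5]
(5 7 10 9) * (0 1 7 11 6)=[1, 7, 2, 3, 4, 11, 0, 10, 8, 5, 9, 6]=(0 1 7 10 9 5 11 6)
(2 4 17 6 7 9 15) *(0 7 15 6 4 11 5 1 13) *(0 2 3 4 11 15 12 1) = [7, 13, 15, 4, 17, 0, 12, 9, 8, 6, 10, 5, 1, 2, 14, 3, 16, 11] = (0 7 9 6 12 1 13 2 15 3 4 17 11 5)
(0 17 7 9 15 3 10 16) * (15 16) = (0 17 7 9 16)(3 10 15) = [17, 1, 2, 10, 4, 5, 6, 9, 8, 16, 15, 11, 12, 13, 14, 3, 0, 7]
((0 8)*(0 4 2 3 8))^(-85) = [0, 1, 4, 2, 8, 5, 6, 7, 3] = (2 4 8 3)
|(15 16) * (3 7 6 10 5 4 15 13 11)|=|(3 7 6 10 5 4 15 16 13 11)|=10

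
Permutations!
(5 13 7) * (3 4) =[0, 1, 2, 4, 3, 13, 6, 5, 8, 9, 10, 11, 12, 7] =(3 4)(5 13 7)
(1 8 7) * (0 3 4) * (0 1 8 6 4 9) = (0 3 9)(1 6 4)(7 8) = [3, 6, 2, 9, 1, 5, 4, 8, 7, 0]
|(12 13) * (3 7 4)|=6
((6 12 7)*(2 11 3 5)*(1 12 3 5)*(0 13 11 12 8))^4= (0 2 3 13 12 1 11 7 8 5 6)= [2, 11, 3, 13, 4, 6, 0, 8, 5, 9, 10, 7, 1, 12]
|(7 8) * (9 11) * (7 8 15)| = 2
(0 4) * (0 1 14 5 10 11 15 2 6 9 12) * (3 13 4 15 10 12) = (0 15 2 6 9 3 13 4 1 14 5 12)(10 11) = [15, 14, 6, 13, 1, 12, 9, 7, 8, 3, 11, 10, 0, 4, 5, 2]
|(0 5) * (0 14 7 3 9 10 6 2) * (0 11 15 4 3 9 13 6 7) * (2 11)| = |(0 5 14)(3 13 6 11 15 4)(7 9 10)| = 6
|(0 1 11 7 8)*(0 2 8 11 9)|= |(0 1 9)(2 8)(7 11)|= 6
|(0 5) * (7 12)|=2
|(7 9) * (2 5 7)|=|(2 5 7 9)|=4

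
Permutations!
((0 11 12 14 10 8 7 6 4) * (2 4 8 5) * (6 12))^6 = (0 14 11 10 6 5 8 2 7 4 12) = [14, 1, 7, 3, 12, 8, 5, 4, 2, 9, 6, 10, 0, 13, 11]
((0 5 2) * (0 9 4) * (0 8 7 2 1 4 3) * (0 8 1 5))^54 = (2 7 8 3 9) = [0, 1, 7, 9, 4, 5, 6, 8, 3, 2]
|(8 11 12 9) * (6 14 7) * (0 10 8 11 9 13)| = |(0 10 8 9 11 12 13)(6 14 7)| = 21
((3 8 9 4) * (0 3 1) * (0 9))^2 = (0 8 3)(1 4 9) = [8, 4, 2, 0, 9, 5, 6, 7, 3, 1]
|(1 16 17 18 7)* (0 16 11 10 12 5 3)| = |(0 16 17 18 7 1 11 10 12 5 3)| = 11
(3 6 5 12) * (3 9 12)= [0, 1, 2, 6, 4, 3, 5, 7, 8, 12, 10, 11, 9]= (3 6 5)(9 12)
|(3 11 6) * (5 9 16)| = |(3 11 6)(5 9 16)| = 3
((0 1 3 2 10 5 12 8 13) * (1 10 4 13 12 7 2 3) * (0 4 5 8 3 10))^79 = [0, 1, 5, 12, 13, 7, 6, 2, 10, 9, 3, 11, 8, 4] = (2 5 7)(3 12 8 10)(4 13)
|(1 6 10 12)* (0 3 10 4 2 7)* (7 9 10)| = |(0 3 7)(1 6 4 2 9 10 12)| = 21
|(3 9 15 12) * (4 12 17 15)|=4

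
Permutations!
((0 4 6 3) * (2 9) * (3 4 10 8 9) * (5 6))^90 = (10) = [0, 1, 2, 3, 4, 5, 6, 7, 8, 9, 10]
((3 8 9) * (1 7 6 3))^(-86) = (1 8 6)(3 7 9) = [0, 8, 2, 7, 4, 5, 1, 9, 6, 3]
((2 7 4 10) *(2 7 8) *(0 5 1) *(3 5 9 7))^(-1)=(0 1 5 3 10 4 7 9)(2 8)=[1, 5, 8, 10, 7, 3, 6, 9, 2, 0, 4]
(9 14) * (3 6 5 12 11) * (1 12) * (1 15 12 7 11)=(1 7 11 3 6 5 15 12)(9 14)=[0, 7, 2, 6, 4, 15, 5, 11, 8, 14, 10, 3, 1, 13, 9, 12]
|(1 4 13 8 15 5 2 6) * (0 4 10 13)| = 8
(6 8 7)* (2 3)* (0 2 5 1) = (0 2 3 5 1)(6 8 7) = [2, 0, 3, 5, 4, 1, 8, 6, 7]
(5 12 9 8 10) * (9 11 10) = [0, 1, 2, 3, 4, 12, 6, 7, 9, 8, 5, 10, 11] = (5 12 11 10)(8 9)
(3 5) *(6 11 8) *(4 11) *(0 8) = (0 8 6 4 11)(3 5) = [8, 1, 2, 5, 11, 3, 4, 7, 6, 9, 10, 0]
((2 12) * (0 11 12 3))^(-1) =(0 3 2 12 11) =[3, 1, 12, 2, 4, 5, 6, 7, 8, 9, 10, 0, 11]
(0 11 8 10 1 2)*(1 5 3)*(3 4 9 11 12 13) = [12, 2, 0, 1, 9, 4, 6, 7, 10, 11, 5, 8, 13, 3] = (0 12 13 3 1 2)(4 9 11 8 10 5)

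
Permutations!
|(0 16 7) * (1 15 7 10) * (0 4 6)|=8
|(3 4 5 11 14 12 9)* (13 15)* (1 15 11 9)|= 12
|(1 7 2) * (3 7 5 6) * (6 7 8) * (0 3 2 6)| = |(0 3 8)(1 5 7 6 2)| = 15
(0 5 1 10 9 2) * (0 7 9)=(0 5 1 10)(2 7 9)=[5, 10, 7, 3, 4, 1, 6, 9, 8, 2, 0]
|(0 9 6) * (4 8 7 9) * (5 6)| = 7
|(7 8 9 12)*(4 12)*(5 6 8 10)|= 8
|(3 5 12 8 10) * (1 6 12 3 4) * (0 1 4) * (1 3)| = |(0 3 5 1 6 12 8 10)| = 8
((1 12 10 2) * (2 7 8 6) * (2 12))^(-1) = [0, 2, 1, 3, 4, 5, 8, 10, 7, 9, 12, 11, 6] = (1 2)(6 8 7 10 12)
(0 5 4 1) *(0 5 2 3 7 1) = (0 2 3 7 1 5 4) = [2, 5, 3, 7, 0, 4, 6, 1]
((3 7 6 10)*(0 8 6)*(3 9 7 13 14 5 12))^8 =(0 6 9)(3 5 13 12 14)(7 8 10) =[6, 1, 2, 5, 4, 13, 9, 8, 10, 0, 7, 11, 14, 12, 3]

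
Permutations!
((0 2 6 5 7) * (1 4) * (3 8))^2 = [6, 1, 5, 3, 4, 0, 7, 2, 8] = (8)(0 6 7 2 5)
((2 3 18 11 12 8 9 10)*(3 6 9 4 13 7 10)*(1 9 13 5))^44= (1 5 4 8 12 11 18 3 9)(2 10 7 13 6)= [0, 5, 10, 9, 8, 4, 2, 13, 12, 1, 7, 18, 11, 6, 14, 15, 16, 17, 3]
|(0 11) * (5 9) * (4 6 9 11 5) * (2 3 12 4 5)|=9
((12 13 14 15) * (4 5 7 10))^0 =[0, 1, 2, 3, 4, 5, 6, 7, 8, 9, 10, 11, 12, 13, 14, 15] =(15)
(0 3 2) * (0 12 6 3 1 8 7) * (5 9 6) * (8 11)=(0 1 11 8 7)(2 12 5 9 6 3)=[1, 11, 12, 2, 4, 9, 3, 0, 7, 6, 10, 8, 5]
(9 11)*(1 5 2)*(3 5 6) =[0, 6, 1, 5, 4, 2, 3, 7, 8, 11, 10, 9] =(1 6 3 5 2)(9 11)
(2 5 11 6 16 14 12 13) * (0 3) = (0 3)(2 5 11 6 16 14 12 13) = [3, 1, 5, 0, 4, 11, 16, 7, 8, 9, 10, 6, 13, 2, 12, 15, 14]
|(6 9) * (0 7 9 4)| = |(0 7 9 6 4)| = 5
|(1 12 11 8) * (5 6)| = |(1 12 11 8)(5 6)| = 4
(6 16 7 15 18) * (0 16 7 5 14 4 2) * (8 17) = (0 16 5 14 4 2)(6 7 15 18)(8 17) = [16, 1, 0, 3, 2, 14, 7, 15, 17, 9, 10, 11, 12, 13, 4, 18, 5, 8, 6]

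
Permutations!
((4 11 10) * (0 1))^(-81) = (11)(0 1) = [1, 0, 2, 3, 4, 5, 6, 7, 8, 9, 10, 11]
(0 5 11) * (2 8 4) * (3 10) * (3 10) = [5, 1, 8, 3, 2, 11, 6, 7, 4, 9, 10, 0] = (0 5 11)(2 8 4)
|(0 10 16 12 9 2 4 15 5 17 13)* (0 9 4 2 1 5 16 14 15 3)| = 40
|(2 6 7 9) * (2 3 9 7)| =|(2 6)(3 9)| =2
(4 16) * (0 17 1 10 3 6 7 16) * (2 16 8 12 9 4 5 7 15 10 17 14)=(0 14 2 16 5 7 8 12 9 4)(1 17)(3 6 15 10)=[14, 17, 16, 6, 0, 7, 15, 8, 12, 4, 3, 11, 9, 13, 2, 10, 5, 1]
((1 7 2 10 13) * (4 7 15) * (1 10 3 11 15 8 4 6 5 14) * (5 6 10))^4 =(1 2 10)(3 13 8)(4 11 5)(7 15 14) =[0, 2, 10, 13, 11, 4, 6, 15, 3, 9, 1, 5, 12, 8, 7, 14]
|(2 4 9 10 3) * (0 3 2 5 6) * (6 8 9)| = 9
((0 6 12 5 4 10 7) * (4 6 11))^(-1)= (0 7 10 4 11)(5 12 6)= [7, 1, 2, 3, 11, 12, 5, 10, 8, 9, 4, 0, 6]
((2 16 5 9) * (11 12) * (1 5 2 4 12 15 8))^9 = (1 5 9 4 12 11 15 8)(2 16) = [0, 5, 16, 3, 12, 9, 6, 7, 1, 4, 10, 15, 11, 13, 14, 8, 2]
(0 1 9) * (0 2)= (0 1 9 2)= [1, 9, 0, 3, 4, 5, 6, 7, 8, 2]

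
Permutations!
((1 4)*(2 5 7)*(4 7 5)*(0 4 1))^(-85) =(0 4)(1 2 7) =[4, 2, 7, 3, 0, 5, 6, 1]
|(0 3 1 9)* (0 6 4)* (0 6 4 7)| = |(0 3 1 9 4 6 7)| = 7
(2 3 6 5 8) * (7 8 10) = (2 3 6 5 10 7 8) = [0, 1, 3, 6, 4, 10, 5, 8, 2, 9, 7]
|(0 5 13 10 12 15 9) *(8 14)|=|(0 5 13 10 12 15 9)(8 14)|=14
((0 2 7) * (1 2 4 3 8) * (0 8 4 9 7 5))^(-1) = (0 5 2 1 8 7 9)(3 4) = [5, 8, 1, 4, 3, 2, 6, 9, 7, 0]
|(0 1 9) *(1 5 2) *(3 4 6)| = 15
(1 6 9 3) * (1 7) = (1 6 9 3 7) = [0, 6, 2, 7, 4, 5, 9, 1, 8, 3]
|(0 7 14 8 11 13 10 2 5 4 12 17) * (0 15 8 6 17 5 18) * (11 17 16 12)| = |(0 7 14 6 16 12 5 4 11 13 10 2 18)(8 17 15)| = 39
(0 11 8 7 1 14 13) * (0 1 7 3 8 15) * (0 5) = [11, 14, 2, 8, 4, 0, 6, 7, 3, 9, 10, 15, 12, 1, 13, 5] = (0 11 15 5)(1 14 13)(3 8)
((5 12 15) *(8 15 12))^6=[0, 1, 2, 3, 4, 5, 6, 7, 8, 9, 10, 11, 12, 13, 14, 15]=(15)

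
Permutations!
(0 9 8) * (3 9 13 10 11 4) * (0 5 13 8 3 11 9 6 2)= (0 8 5 13 10 9 3 6 2)(4 11)= [8, 1, 0, 6, 11, 13, 2, 7, 5, 3, 9, 4, 12, 10]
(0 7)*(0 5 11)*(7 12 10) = [12, 1, 2, 3, 4, 11, 6, 5, 8, 9, 7, 0, 10] = (0 12 10 7 5 11)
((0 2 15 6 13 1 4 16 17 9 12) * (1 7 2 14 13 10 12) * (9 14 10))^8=(0 12 10)(1 15 13 16 9 2 14 4 6 7 17)=[12, 15, 14, 3, 6, 5, 7, 17, 8, 2, 0, 11, 10, 16, 4, 13, 9, 1]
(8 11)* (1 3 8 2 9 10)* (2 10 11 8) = (1 3 2 9 11 10) = [0, 3, 9, 2, 4, 5, 6, 7, 8, 11, 1, 10]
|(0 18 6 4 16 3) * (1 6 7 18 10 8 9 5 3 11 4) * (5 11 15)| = |(0 10 8 9 11 4 16 15 5 3)(1 6)(7 18)| = 10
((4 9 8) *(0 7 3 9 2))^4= [8, 1, 9, 2, 3, 5, 6, 4, 7, 0]= (0 8 7 4 3 2 9)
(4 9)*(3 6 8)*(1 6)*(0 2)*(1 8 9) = [2, 6, 0, 8, 1, 5, 9, 7, 3, 4] = (0 2)(1 6 9 4)(3 8)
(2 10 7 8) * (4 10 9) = [0, 1, 9, 3, 10, 5, 6, 8, 2, 4, 7] = (2 9 4 10 7 8)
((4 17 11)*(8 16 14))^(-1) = (4 11 17)(8 14 16) = [0, 1, 2, 3, 11, 5, 6, 7, 14, 9, 10, 17, 12, 13, 16, 15, 8, 4]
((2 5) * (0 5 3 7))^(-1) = (0 7 3 2 5) = [7, 1, 5, 2, 4, 0, 6, 3]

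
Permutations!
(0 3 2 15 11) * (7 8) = (0 3 2 15 11)(7 8) = [3, 1, 15, 2, 4, 5, 6, 8, 7, 9, 10, 0, 12, 13, 14, 11]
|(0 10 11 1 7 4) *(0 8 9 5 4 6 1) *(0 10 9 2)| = 6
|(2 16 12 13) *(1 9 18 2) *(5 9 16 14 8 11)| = 28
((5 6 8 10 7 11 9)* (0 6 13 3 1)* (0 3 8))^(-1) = (0 6)(1 3)(5 9 11 7 10 8 13) = [6, 3, 2, 1, 4, 9, 0, 10, 13, 11, 8, 7, 12, 5]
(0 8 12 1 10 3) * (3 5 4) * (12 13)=(0 8 13 12 1 10 5 4 3)=[8, 10, 2, 0, 3, 4, 6, 7, 13, 9, 5, 11, 1, 12]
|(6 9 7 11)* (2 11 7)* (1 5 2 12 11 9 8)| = 8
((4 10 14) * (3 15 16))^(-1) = (3 16 15)(4 14 10) = [0, 1, 2, 16, 14, 5, 6, 7, 8, 9, 4, 11, 12, 13, 10, 3, 15]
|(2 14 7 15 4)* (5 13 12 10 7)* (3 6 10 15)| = |(2 14 5 13 12 15 4)(3 6 10 7)| = 28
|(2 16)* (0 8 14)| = |(0 8 14)(2 16)| = 6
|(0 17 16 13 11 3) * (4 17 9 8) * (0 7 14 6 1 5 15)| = |(0 9 8 4 17 16 13 11 3 7 14 6 1 5 15)| = 15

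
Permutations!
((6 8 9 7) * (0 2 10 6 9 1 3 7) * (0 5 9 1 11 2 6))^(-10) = (0 8 2)(1 7 3)(6 11 10) = [8, 7, 0, 1, 4, 5, 11, 3, 2, 9, 6, 10]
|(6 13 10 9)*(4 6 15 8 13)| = |(4 6)(8 13 10 9 15)| = 10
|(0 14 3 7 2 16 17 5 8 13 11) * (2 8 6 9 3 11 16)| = |(0 14 11)(3 7 8 13 16 17 5 6 9)| = 9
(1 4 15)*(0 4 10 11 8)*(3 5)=(0 4 15 1 10 11 8)(3 5)=[4, 10, 2, 5, 15, 3, 6, 7, 0, 9, 11, 8, 12, 13, 14, 1]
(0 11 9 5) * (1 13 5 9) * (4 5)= (0 11 1 13 4 5)= [11, 13, 2, 3, 5, 0, 6, 7, 8, 9, 10, 1, 12, 4]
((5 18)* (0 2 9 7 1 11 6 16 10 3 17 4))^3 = (0 7 6 3)(1 16 17 2)(4 9 11 10)(5 18) = [7, 16, 1, 0, 9, 18, 3, 6, 8, 11, 4, 10, 12, 13, 14, 15, 17, 2, 5]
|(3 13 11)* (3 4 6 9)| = |(3 13 11 4 6 9)| = 6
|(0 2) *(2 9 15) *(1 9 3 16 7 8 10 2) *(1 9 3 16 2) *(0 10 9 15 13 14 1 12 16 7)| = |(0 7 8 9 13 14 1 3 2 10 12 16)| = 12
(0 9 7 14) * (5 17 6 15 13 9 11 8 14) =[11, 1, 2, 3, 4, 17, 15, 5, 14, 7, 10, 8, 12, 9, 0, 13, 16, 6] =(0 11 8 14)(5 17 6 15 13 9 7)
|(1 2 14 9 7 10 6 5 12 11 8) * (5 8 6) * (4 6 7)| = 35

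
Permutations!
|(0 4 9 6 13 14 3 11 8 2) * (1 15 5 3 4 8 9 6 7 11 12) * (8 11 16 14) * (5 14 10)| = 17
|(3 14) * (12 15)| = |(3 14)(12 15)| = 2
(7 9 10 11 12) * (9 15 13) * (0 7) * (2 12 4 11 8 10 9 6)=(0 7 15 13 6 2 12)(4 11)(8 10)=[7, 1, 12, 3, 11, 5, 2, 15, 10, 9, 8, 4, 0, 6, 14, 13]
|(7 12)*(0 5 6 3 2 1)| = 6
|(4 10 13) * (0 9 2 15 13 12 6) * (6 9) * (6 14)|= 21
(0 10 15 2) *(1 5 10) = (0 1 5 10 15 2) = [1, 5, 0, 3, 4, 10, 6, 7, 8, 9, 15, 11, 12, 13, 14, 2]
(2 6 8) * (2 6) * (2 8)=(2 8 6)=[0, 1, 8, 3, 4, 5, 2, 7, 6]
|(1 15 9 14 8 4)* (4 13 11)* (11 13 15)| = |(1 11 4)(8 15 9 14)| = 12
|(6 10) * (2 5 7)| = 6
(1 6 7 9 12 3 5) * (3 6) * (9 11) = (1 3 5)(6 7 11 9 12) = [0, 3, 2, 5, 4, 1, 7, 11, 8, 12, 10, 9, 6]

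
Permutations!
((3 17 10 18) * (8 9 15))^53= [0, 1, 2, 17, 4, 5, 6, 7, 15, 8, 18, 11, 12, 13, 14, 9, 16, 10, 3]= (3 17 10 18)(8 15 9)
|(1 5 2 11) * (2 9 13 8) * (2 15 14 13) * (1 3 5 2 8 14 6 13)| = |(1 2 11 3 5 9 8 15 6 13 14)| = 11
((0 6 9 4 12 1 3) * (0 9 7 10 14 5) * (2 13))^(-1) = (0 5 14 10 7 6)(1 12 4 9 3)(2 13) = [5, 12, 13, 1, 9, 14, 0, 6, 8, 3, 7, 11, 4, 2, 10]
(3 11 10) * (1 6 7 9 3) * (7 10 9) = (1 6 10)(3 11 9) = [0, 6, 2, 11, 4, 5, 10, 7, 8, 3, 1, 9]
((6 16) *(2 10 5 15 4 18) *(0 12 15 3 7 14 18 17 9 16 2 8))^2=(0 15 17 16 2 5 7 18)(3 14 8 12 4 9 6 10)=[15, 1, 5, 14, 9, 7, 10, 18, 12, 6, 3, 11, 4, 13, 8, 17, 2, 16, 0]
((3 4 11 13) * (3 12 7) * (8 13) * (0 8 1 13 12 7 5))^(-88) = (1 7 4)(3 11 13) = [0, 7, 2, 11, 1, 5, 6, 4, 8, 9, 10, 13, 12, 3]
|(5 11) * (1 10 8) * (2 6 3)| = |(1 10 8)(2 6 3)(5 11)| = 6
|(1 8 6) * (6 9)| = 4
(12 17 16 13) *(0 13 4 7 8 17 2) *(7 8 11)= (0 13 12 2)(4 8 17 16)(7 11)= [13, 1, 0, 3, 8, 5, 6, 11, 17, 9, 10, 7, 2, 12, 14, 15, 4, 16]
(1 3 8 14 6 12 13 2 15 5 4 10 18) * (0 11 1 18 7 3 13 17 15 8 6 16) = (18)(0 11 1 13 2 8 14 16)(3 6 12 17 15 5 4 10 7) = [11, 13, 8, 6, 10, 4, 12, 3, 14, 9, 7, 1, 17, 2, 16, 5, 0, 15, 18]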